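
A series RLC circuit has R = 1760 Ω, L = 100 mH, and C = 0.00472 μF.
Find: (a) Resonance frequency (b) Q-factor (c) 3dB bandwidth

Step 1 — Resonance condition Im(Z)=0 gives ω₀ = 1/√(LC).
Step 2 — ω₀ = 1/√(0.1·4.72e-09) = 4.603e+04 rad/s.
Step 3 — f₀ = ω₀/(2π) = 7326 Hz.
Step 4 — Series Q: Q = ω₀L/R = 4.603e+04·0.1/1760 = 2.615.
Step 5 — 3dB bandwidth: Δω = ω₀/Q = 1.76e+04 rad/s; BW = Δω/(2π) = 2801 Hz.

(a) f₀ = 7326 Hz  (b) Q = 2.615  (c) BW = 2801 Hz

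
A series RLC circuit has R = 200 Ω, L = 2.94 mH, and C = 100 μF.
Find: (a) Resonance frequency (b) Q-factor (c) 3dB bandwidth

Step 1 — Resonance: ω₀ = 1/√(LC) = 1/√(0.00294·0.0001) = 1844 rad/s.
Step 2 — f₀ = ω₀/(2π) = 293.5 Hz.
Step 3 — Series Q: Q = ω₀L/R = 1844·0.00294/200 = 0.02711.
Step 4 — Bandwidth: Δω = ω₀/Q = 6.803e+04 rad/s; BW = Δω/(2π) = 1.083e+04 Hz.

(a) f₀ = 293.5 Hz  (b) Q = 0.02711  (c) BW = 1.083e+04 Hz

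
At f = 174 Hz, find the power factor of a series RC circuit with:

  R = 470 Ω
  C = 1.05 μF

Step 1 — Angular frequency: ω = 2π·f = 2π·174 = 1093 rad/s.
Step 2 — Component impedances:
  R: Z = R = 470 Ω
  C: Z = 1/(jωC) = -j/(ω·C) = 0 - j871.1 Ω
Step 3 — Series combination: Z_total = R + C = 470 - j871.1 Ω = 989.8∠-61.7° Ω.
Step 4 — Power factor: PF = cos(φ) = Re(Z)/|Z| = 470/989.8 = 0.4748.
Step 5 — Type: Im(Z) = -871.1 ⇒ leading (phase φ = -61.7°).

PF = 0.4748 (leading, φ = -61.7°)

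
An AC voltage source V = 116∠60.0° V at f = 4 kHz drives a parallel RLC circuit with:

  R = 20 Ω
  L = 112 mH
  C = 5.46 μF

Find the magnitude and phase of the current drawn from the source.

Step 1 — Angular frequency: ω = 2π·f = 2π·4000 = 2.513e+04 rad/s.
Step 2 — Component impedances:
  R: Z = R = 20 Ω
  L: Z = jωL = j·2.513e+04·0.112 = 0 + j2815 Ω
  C: Z = 1/(jωC) = -j/(ω·C) = 0 - j7.287 Ω
Step 3 — Parallel combination: 1/Z_total = 1/R + 1/L + 1/C; Z_total = 2.355 - j6.446 Ω = 6.863∠-69.9° Ω.
Step 4 — Source phasor: V = 116∠60.0° V = 58 + j100.5 V.
Step 5 — Ohm's law: I = V / Z_total = (58 + j100.5) / (2.355 - j6.446) = -10.85 + j12.96 A.
Step 6 — Convert to polar: |I| = 16.9 A, ∠I = 129.9°.

I = 16.9∠129.9° A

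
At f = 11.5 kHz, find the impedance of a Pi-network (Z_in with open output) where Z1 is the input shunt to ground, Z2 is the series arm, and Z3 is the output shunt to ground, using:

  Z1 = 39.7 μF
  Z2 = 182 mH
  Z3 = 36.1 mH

Step 1 — Angular frequency: ω = 2π·f = 2π·1.15e+04 = 7.226e+04 rad/s.
Step 2 — Component impedances:
  Z1: Z = 1/(jωC) = -j/(ω·C) = 0 - j0.3486 Ω
  Z2: Z = jωL = j·7.226e+04·0.182 = 0 + j1.315e+04 Ω
  Z3: Z = jωL = j·7.226e+04·0.0361 = 0 + j2608 Ω
Step 3 — With open output, the series arm Z2 and the output shunt Z3 appear in series to ground: Z2 + Z3 = 0 + j1.576e+04 Ω.
Step 4 — Parallel with input shunt Z1: Z_in = Z1 || (Z2 + Z3) = 0 - j0.3486 Ω = 0.3486∠-90.0° Ω.

Z = 0 - j0.3486 Ω = 0.3486∠-90.0° Ω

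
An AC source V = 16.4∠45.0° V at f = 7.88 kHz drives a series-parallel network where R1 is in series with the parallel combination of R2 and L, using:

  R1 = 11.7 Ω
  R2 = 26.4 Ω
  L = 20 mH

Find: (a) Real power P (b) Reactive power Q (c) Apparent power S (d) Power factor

Step 1 — Angular frequency: ω = 2π·f = 2π·7880 = 4.951e+04 rad/s.
Step 2 — Component impedances:
  R1: Z = R = 11.7 Ω
  R2: Z = R = 26.4 Ω
  L: Z = jωL = j·4.951e+04·0.02 = 0 + j990.2 Ω
Step 3 — Parallel branch: R2 || L = 1/(1/R2 + 1/L) = 26.38 + j0.7033 Ω.
Step 4 — Series with R1: Z_total = R1 + (R2 || L) = 38.08 + j0.7033 Ω = 38.09∠1.1° Ω.
Step 5 — Source phasor: V = 16.4∠45.0° V = 11.6 + j11.6 V.
Step 6 — Current: I = V / Z = 0.31 + j0.2988 A = 0.4306∠43.9° A.
Step 7 — Complex power: S = V·I* = 7.06 + j0.1304 VA.
Step 8 — Real power: P = Re(S) = 7.06 W.
Step 9 — Reactive power: Q = Im(S) = 0.1304 VAR.
Step 10 — Apparent power: |S| = 7.062 VA.
Step 11 — Power factor: PF = P/|S| = 0.9998 (lagging).

(a) P = 7.06 W  (b) Q = 0.1304 VAR  (c) S = 7.062 VA  (d) PF = 0.9998 (lagging)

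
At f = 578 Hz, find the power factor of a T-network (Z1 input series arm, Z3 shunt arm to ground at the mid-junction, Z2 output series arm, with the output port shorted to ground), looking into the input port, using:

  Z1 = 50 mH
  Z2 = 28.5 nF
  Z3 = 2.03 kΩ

Step 1 — Angular frequency: ω = 2π·f = 2π·578 = 3632 rad/s.
Step 2 — Component impedances:
  Z1: Z = jωL = j·3632·0.05 = 0 + j181.6 Ω
  Z2: Z = 1/(jωC) = -j/(ω·C) = 0 - j9662 Ω
  Z3: Z = R = 2030 Ω
Step 3 — With the output port shorted to ground, the output series arm Z2 runs from the junction to ground; the shunt arm Z3 also runs from the junction to ground. They appear in parallel: Z3 || Z2 = 1944 - j408.5 Ω.
Step 4 — Series with input arm Z1: Z_in = Z1 + (Z3 || Z2) = 1944 - j226.9 Ω = 1957∠-6.7° Ω.
Step 5 — Power factor: PF = cos(φ) = Re(Z)/|Z| = 1944.2/1957.4 = 0.9933.
Step 6 — Type: Im(Z) = -226.9 ⇒ leading (phase φ = -6.7°).

PF = 0.9933 (leading, φ = -6.7°)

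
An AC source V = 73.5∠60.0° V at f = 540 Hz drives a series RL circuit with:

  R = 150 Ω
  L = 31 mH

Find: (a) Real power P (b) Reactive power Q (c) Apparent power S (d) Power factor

Step 1 — Angular frequency: ω = 2π·f = 2π·540 = 3393 rad/s.
Step 2 — Component impedances:
  R: Z = R = 150 Ω
  L: Z = jωL = j·3393·0.031 = 0 + j105.2 Ω
Step 3 — Series combination: Z_total = R + L = 150 + j105.2 Ω = 183.2∠35.0° Ω.
Step 4 — Source phasor: V = 73.5∠60.0° V = 36.75 + j63.65 V.
Step 5 — Current: I = V / Z = 0.3637 + j0.1693 A = 0.4012∠25.0° A.
Step 6 — Complex power: S = V·I* = 24.14 + j16.93 VA.
Step 7 — Real power: P = Re(S) = 24.14 W.
Step 8 — Reactive power: Q = Im(S) = 16.93 VAR.
Step 9 — Apparent power: |S| = 29.49 VA.
Step 10 — Power factor: PF = P/|S| = 0.8188 (lagging).

(a) P = 24.14 W  (b) Q = 16.93 VAR  (c) S = 29.49 VA  (d) PF = 0.8188 (lagging)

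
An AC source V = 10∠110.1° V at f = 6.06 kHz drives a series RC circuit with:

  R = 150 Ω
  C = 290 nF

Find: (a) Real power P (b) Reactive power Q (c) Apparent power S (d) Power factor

Step 1 — Angular frequency: ω = 2π·f = 2π·6060 = 3.808e+04 rad/s.
Step 2 — Component impedances:
  R: Z = R = 150 Ω
  C: Z = 1/(jωC) = -j/(ω·C) = 0 - j90.56 Ω
Step 3 — Series combination: Z_total = R + C = 150 - j90.56 Ω = 175.2∠-31.1° Ω.
Step 4 — Source phasor: V = 10∠110.1° V = -3.437 + j9.391 V.
Step 5 — Current: I = V / Z = -0.04449 + j0.03574 A = 0.05707∠141.2° A.
Step 6 — Complex power: S = V·I* = 0.4886 - j0.295 VA.
Step 7 — Real power: P = Re(S) = 0.4886 W.
Step 8 — Reactive power: Q = Im(S) = -0.295 VAR.
Step 9 — Apparent power: |S| = 0.5707 VA.
Step 10 — Power factor: PF = P/|S| = 0.8561 (leading).

(a) P = 0.4886 W  (b) Q = -0.295 VAR  (c) S = 0.5707 VA  (d) PF = 0.8561 (leading)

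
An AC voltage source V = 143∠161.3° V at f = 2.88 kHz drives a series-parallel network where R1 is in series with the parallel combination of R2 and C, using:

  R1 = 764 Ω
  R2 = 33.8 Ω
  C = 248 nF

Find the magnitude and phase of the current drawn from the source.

Step 1 — Angular frequency: ω = 2π·f = 2π·2880 = 1.81e+04 rad/s.
Step 2 — Component impedances:
  R1: Z = R = 764 Ω
  R2: Z = R = 33.8 Ω
  C: Z = 1/(jωC) = -j/(ω·C) = 0 - j222.8 Ω
Step 3 — Parallel branch: R2 || C = 1/(1/R2 + 1/C) = 33.04 - j5.012 Ω.
Step 4 — Series with R1: Z_total = R1 + (R2 || C) = 797 - j5.012 Ω = 797.1∠-0.4° Ω.
Step 5 — Source phasor: V = 143∠161.3° V = -135.5 + j45.85 V.
Step 6 — Ohm's law: I = V / Z_total = (-135.5 + j45.85) / (797 - j5.012) = -0.1703 + j0.05645 A.
Step 7 — Convert to polar: |I| = 0.1794 A, ∠I = 161.7°.

I = 0.1794∠161.7° A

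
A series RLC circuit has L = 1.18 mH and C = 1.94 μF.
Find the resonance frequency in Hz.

Step 1 — Resonance condition Im(Z)=0 gives ω₀ = 1/√(LC).
Step 2 — ω₀ = 1/√(0.00118·1.94e-06) = 2.09e+04 rad/s.
Step 3 — f₀ = ω₀/(2π) = 3326 Hz.

f₀ = 3326 Hz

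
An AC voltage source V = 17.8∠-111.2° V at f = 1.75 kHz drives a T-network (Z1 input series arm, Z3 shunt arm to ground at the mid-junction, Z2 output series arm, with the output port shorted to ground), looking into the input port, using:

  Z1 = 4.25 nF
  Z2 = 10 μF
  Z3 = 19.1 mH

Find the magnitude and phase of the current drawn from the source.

Step 1 — Angular frequency: ω = 2π·f = 2π·1750 = 1.1e+04 rad/s.
Step 2 — Component impedances:
  Z1: Z = 1/(jωC) = -j/(ω·C) = 0 - j2.14e+04 Ω
  Z2: Z = 1/(jωC) = -j/(ω·C) = 0 - j9.095 Ω
  Z3: Z = jωL = j·1.1e+04·0.0191 = 0 + j210 Ω
Step 3 — With the output port shorted to ground, the output series arm Z2 runs from the junction to ground; the shunt arm Z3 also runs from the junction to ground. They appear in parallel: Z3 || Z2 = 0 - j9.506 Ω.
Step 4 — Series with input arm Z1: Z_in = Z1 + (Z3 || Z2) = 0 - j2.141e+04 Ω = 2.141e+04∠-90.0° Ω.
Step 5 — Source phasor: V = 17.8∠-111.2° V = -6.437 - j16.6 V.
Step 6 — Ohm's law: I = V / Z_total = (-6.437 - j16.6) / (0 - j2.141e+04) = 0.0007752 - j0.0003007 A.
Step 7 — Convert to polar: |I| = 0.0008314 A, ∠I = -21.2°.

I = 0.0008314∠-21.2° A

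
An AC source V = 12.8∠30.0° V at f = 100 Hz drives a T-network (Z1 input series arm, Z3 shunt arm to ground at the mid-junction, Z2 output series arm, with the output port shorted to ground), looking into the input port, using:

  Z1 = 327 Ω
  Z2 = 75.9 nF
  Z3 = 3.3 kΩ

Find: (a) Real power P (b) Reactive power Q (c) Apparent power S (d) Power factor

Step 1 — Angular frequency: ω = 2π·f = 2π·100 = 628.3 rad/s.
Step 2 — Component impedances:
  Z1: Z = R = 327 Ω
  Z2: Z = 1/(jωC) = -j/(ω·C) = 0 - j2.097e+04 Ω
  Z3: Z = R = 3300 Ω
Step 3 — With the output port shorted to ground, the output series arm Z2 runs from the junction to ground; the shunt arm Z3 also runs from the junction to ground. They appear in parallel: Z3 || Z2 = 3220 - j506.8 Ω.
Step 4 — Series with input arm Z1: Z_in = Z1 + (Z3 || Z2) = 3547 - j506.8 Ω = 3583∠-8.1° Ω.
Step 5 — Source phasor: V = 12.8∠30.0° V = 11.09 + j6.4 V.
Step 6 — Current: I = V / Z = 0.00281 + j0.002206 A = 0.003572∠38.1° A.
Step 7 — Complex power: S = V·I* = 0.04526 - j0.006467 VA.
Step 8 — Real power: P = Re(S) = 0.04526 W.
Step 9 — Reactive power: Q = Im(S) = -0.006467 VAR.
Step 10 — Apparent power: |S| = 0.04572 VA.
Step 11 — Power factor: PF = P/|S| = 0.9899 (leading).

(a) P = 0.04526 W  (b) Q = -0.006467 VAR  (c) S = 0.04572 VA  (d) PF = 0.9899 (leading)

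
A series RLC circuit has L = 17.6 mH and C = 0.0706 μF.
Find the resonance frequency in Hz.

Step 1 — Resonance condition Im(Z)=0 gives ω₀ = 1/√(LC).
Step 2 — ω₀ = 1/√(0.0176·7.06e-08) = 2.837e+04 rad/s.
Step 3 — f₀ = ω₀/(2π) = 4515 Hz.

f₀ = 4515 Hz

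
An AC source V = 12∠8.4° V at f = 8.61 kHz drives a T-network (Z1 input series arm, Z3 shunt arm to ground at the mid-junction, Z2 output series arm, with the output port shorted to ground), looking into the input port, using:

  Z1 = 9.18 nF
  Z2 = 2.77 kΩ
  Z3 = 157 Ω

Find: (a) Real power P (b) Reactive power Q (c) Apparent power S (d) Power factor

Step 1 — Angular frequency: ω = 2π·f = 2π·8610 = 5.41e+04 rad/s.
Step 2 — Component impedances:
  Z1: Z = 1/(jωC) = -j/(ω·C) = 0 - j2014 Ω
  Z2: Z = R = 2770 Ω
  Z3: Z = R = 157 Ω
Step 3 — With the output port shorted to ground, the output series arm Z2 runs from the junction to ground; the shunt arm Z3 also runs from the junction to ground. They appear in parallel: Z3 || Z2 = 148.6 Ω.
Step 4 — Series with input arm Z1: Z_in = Z1 + (Z3 || Z2) = 148.6 - j2014 Ω = 2019∠-85.8° Ω.
Step 5 — Source phasor: V = 12∠8.4° V = 11.87 + j1.753 V.
Step 6 — Current: I = V / Z = -0.0004332 + j0.005927 A = 0.005943∠94.2° A.
Step 7 — Complex power: S = V·I* = 0.005248 - j0.07113 VA.
Step 8 — Real power: P = Re(S) = 0.005248 W.
Step 9 — Reactive power: Q = Im(S) = -0.07113 VAR.
Step 10 — Apparent power: |S| = 0.07132 VA.
Step 11 — Power factor: PF = P/|S| = 0.07359 (leading).

(a) P = 0.005248 W  (b) Q = -0.07113 VAR  (c) S = 0.07132 VA  (d) PF = 0.07359 (leading)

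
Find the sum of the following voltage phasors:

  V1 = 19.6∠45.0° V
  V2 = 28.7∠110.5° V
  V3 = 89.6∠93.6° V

Step 1 — Convert each phasor to rectangular form:
  V1 = 19.6·(cos(45.0°) + j·sin(45.0°)) = 13.86 + j13.86 V
  V2 = 28.7·(cos(110.5°) + j·sin(110.5°)) = -10.05 + j26.88 V
  V3 = 89.6·(cos(93.6°) + j·sin(93.6°)) = -5.626 + j89.42 V
Step 2 — Sum components: V_total = -1.818 + j130.2 V.
Step 3 — Convert to polar: |V_total| = 130.2 V, ∠V_total = 90.8°.

V_total = 130.2∠90.8° V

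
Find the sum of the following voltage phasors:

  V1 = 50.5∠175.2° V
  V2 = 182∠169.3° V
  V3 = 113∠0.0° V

Step 1 — Convert each phasor to rectangular form:
  V1 = 50.5·(cos(175.2°) + j·sin(175.2°)) = -50.32 + j4.226 V
  V2 = 182·(cos(169.3°) + j·sin(169.3°)) = -178.8 + j33.79 V
  V3 = 113·(cos(0.0°) + j·sin(0.0°)) = 113 V
Step 2 — Sum components: V_total = -116.2 + j38.02 V.
Step 3 — Convert to polar: |V_total| = 122.2 V, ∠V_total = 161.9°.

V_total = 122.2∠161.9° V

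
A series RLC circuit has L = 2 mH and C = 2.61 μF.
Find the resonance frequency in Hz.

Step 1 — Resonance condition Im(Z)=0 gives ω₀ = 1/√(LC).
Step 2 — ω₀ = 1/√(0.002·2.61e-06) = 1.384e+04 rad/s.
Step 3 — f₀ = ω₀/(2π) = 2203 Hz.

f₀ = 2203 Hz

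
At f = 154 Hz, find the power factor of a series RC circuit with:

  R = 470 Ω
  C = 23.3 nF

Step 1 — Angular frequency: ω = 2π·f = 2π·154 = 967.6 rad/s.
Step 2 — Component impedances:
  R: Z = R = 470 Ω
  C: Z = 1/(jωC) = -j/(ω·C) = 0 - j4.436e+04 Ω
Step 3 — Series combination: Z_total = R + C = 470 - j4.436e+04 Ω = 4.436e+04∠-89.4° Ω.
Step 4 — Power factor: PF = cos(φ) = Re(Z)/|Z| = 470/4.436e+04 = 0.0106.
Step 5 — Type: Im(Z) = -4.436e+04 ⇒ leading (phase φ = -89.4°).

PF = 0.0106 (leading, φ = -89.4°)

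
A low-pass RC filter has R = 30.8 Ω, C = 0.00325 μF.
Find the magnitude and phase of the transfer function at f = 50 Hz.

Step 1 — Angular frequency: ω = 2π·50 = 314.2 rad/s.
Step 2 — Transfer function: H(jω) = 1/(1 + jωRC).
Step 3 — Denominator: 1 + jωRC = 1 + j·314.2·30.8·3.25e-09 = 1 + j3.145e-05.
Step 4 — H = 1 - j3.145e-05.
Step 5 — Magnitude: |H| = 1 (-0.0 dB); phase: φ = -0.0°.

|H| = 1 (-0.0 dB), φ = -0.0°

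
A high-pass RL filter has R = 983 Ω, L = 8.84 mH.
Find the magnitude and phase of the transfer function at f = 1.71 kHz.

Step 1 — Angular frequency: ω = 2π·1710 = 1.074e+04 rad/s.
Step 2 — Transfer function: H(jω) = jωL/(R + jωL).
Step 3 — Numerator jωL = j·94.98; denominator R + jωL = 983 + j94.98.
Step 4 — H = 0.009249 + j0.09573.
Step 5 — Magnitude: |H| = 0.09617 (-20.3 dB); phase: φ = 84.5°.

|H| = 0.09617 (-20.3 dB), φ = 84.5°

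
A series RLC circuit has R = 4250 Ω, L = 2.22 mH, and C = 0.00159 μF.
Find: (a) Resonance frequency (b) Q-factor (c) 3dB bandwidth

Step 1 — Resonance condition Im(Z)=0 gives ω₀ = 1/√(LC).
Step 2 — ω₀ = 1/√(0.00222·1.59e-09) = 5.323e+05 rad/s.
Step 3 — f₀ = ω₀/(2π) = 8.471e+04 Hz.
Step 4 — Series Q: Q = ω₀L/R = 5.323e+05·0.00222/4250 = 0.278.
Step 5 — 3dB bandwidth: Δω = ω₀/Q = 1.914e+06 rad/s; BW = Δω/(2π) = 3.047e+05 Hz.

(a) f₀ = 8.471e+04 Hz  (b) Q = 0.278  (c) BW = 3.047e+05 Hz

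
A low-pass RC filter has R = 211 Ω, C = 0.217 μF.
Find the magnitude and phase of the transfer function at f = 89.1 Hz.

Step 1 — Angular frequency: ω = 2π·89.1 = 559.8 rad/s.
Step 2 — Transfer function: H(jω) = 1/(1 + jωRC).
Step 3 — Denominator: 1 + jωRC = 1 + j·559.8·211·2.17e-07 = 1 + j0.02563.
Step 4 — H = 0.9993 - j0.02562.
Step 5 — Magnitude: |H| = 0.9997 (-0.0 dB); phase: φ = -1.5°.

|H| = 0.9997 (-0.0 dB), φ = -1.5°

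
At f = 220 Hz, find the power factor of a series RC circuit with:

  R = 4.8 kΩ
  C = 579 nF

Step 1 — Angular frequency: ω = 2π·f = 2π·220 = 1382 rad/s.
Step 2 — Component impedances:
  R: Z = R = 4800 Ω
  C: Z = 1/(jωC) = -j/(ω·C) = 0 - j1249 Ω
Step 3 — Series combination: Z_total = R + C = 4800 - j1249 Ω = 4960∠-14.6° Ω.
Step 4 — Power factor: PF = cos(φ) = Re(Z)/|Z| = 4800/4959.95 = 0.9678.
Step 5 — Type: Im(Z) = -1249 ⇒ leading (phase φ = -14.6°).

PF = 0.9678 (leading, φ = -14.6°)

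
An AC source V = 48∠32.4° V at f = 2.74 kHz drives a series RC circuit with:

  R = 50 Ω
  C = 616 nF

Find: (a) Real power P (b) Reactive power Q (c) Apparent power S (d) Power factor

Step 1 — Angular frequency: ω = 2π·f = 2π·2740 = 1.722e+04 rad/s.
Step 2 — Component impedances:
  R: Z = R = 50 Ω
  C: Z = 1/(jωC) = -j/(ω·C) = 0 - j94.3 Ω
Step 3 — Series combination: Z_total = R + C = 50 - j94.3 Ω = 106.7∠-62.1° Ω.
Step 4 — Source phasor: V = 48∠32.4° V = 40.53 + j25.72 V.
Step 5 — Current: I = V / Z = -0.03501 + j0.4484 A = 0.4497∠94.5° A.
Step 6 — Complex power: S = V·I* = 10.11 - j19.07 VA.
Step 7 — Real power: P = Re(S) = 10.11 W.
Step 8 — Reactive power: Q = Im(S) = -19.07 VAR.
Step 9 — Apparent power: |S| = 21.59 VA.
Step 10 — Power factor: PF = P/|S| = 0.4685 (leading).

(a) P = 10.11 W  (b) Q = -19.07 VAR  (c) S = 21.59 VA  (d) PF = 0.4685 (leading)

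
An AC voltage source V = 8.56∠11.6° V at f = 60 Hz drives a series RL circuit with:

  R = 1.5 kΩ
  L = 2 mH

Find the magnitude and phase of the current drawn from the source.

Step 1 — Angular frequency: ω = 2π·f = 2π·60 = 377 rad/s.
Step 2 — Component impedances:
  R: Z = R = 1500 Ω
  L: Z = jωL = j·377·0.002 = 0 + j0.754 Ω
Step 3 — Series combination: Z_total = R + L = 1500 + j0.754 Ω = 1500∠0.0° Ω.
Step 4 — Source phasor: V = 8.56∠11.6° V = 8.385 + j1.721 V.
Step 5 — Ohm's law: I = V / Z_total = (8.385 + j1.721) / (1500 + j0.754) = 0.005591 + j0.001145 A.
Step 6 — Convert to polar: |I| = 0.005707 A, ∠I = 11.6°.

I = 0.005707∠11.6° A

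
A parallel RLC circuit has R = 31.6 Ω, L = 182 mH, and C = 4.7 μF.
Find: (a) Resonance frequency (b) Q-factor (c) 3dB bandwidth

Step 1 — Resonance: ω₀ = 1/√(LC) = 1/√(0.182·4.7e-06) = 1081 rad/s.
Step 2 — f₀ = ω₀/(2π) = 172.1 Hz.
Step 3 — Parallel Q: Q = R/(ω₀L) = 31.6/(1081·0.182) = 0.1606.
Step 4 — Bandwidth: Δω = ω₀/Q = 6733 rad/s; BW = Δω/(2π) = 1072 Hz.

(a) f₀ = 172.1 Hz  (b) Q = 0.1606  (c) BW = 1072 Hz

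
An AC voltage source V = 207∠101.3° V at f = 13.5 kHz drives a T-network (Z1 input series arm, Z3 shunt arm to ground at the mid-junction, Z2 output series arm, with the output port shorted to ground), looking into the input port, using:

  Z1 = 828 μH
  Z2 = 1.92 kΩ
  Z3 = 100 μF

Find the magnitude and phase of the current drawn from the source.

Step 1 — Angular frequency: ω = 2π·f = 2π·1.35e+04 = 8.482e+04 rad/s.
Step 2 — Component impedances:
  Z1: Z = jωL = j·8.482e+04·0.000828 = 0 + j70.23 Ω
  Z2: Z = R = 1920 Ω
  Z3: Z = 1/(jωC) = -j/(ω·C) = 0 - j0.1179 Ω
Step 3 — With the output port shorted to ground, the output series arm Z2 runs from the junction to ground; the shunt arm Z3 also runs from the junction to ground. They appear in parallel: Z3 || Z2 = 7.239e-06 - j0.1179 Ω.
Step 4 — Series with input arm Z1: Z_in = Z1 + (Z3 || Z2) = 7.239e-06 + j70.12 Ω = 70.12∠90.0° Ω.
Step 5 — Source phasor: V = 207∠101.3° V = -40.56 + j203 V.
Step 6 — Ohm's law: I = V / Z_total = (-40.56 + j203) / (7.239e-06 + j70.12) = 2.895 + j0.5785 A.
Step 7 — Convert to polar: |I| = 2.952 A, ∠I = 11.3°.

I = 2.952∠11.3° A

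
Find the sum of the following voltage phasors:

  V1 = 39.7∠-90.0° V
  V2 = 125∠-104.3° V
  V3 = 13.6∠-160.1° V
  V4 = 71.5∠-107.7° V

Step 1 — Convert each phasor to rectangular form:
  V1 = 39.7·(cos(-90.0°) + j·sin(-90.0°)) = 0 - j39.7 V
  V2 = 125·(cos(-104.3°) + j·sin(-104.3°)) = -30.87 - j121.1 V
  V3 = 13.6·(cos(-160.1°) + j·sin(-160.1°)) = -12.79 - j4.629 V
  V4 = 71.5·(cos(-107.7°) + j·sin(-107.7°)) = -21.74 - j68.12 V
Step 2 — Sum components: V_total = -65.4 - j233.6 V.
Step 3 — Convert to polar: |V_total| = 242.6 V, ∠V_total = -105.6°.

V_total = 242.6∠-105.6° V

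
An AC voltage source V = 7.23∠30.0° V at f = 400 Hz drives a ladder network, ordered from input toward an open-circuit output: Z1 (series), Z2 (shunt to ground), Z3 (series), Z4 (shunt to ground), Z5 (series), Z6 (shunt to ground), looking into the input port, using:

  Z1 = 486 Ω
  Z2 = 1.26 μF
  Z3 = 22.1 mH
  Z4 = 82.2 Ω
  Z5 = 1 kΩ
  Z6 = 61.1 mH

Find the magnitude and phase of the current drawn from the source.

Step 1 — Angular frequency: ω = 2π·f = 2π·400 = 2513 rad/s.
Step 2 — Component impedances:
  Z1: Z = R = 486 Ω
  Z2: Z = 1/(jωC) = -j/(ω·C) = 0 - j315.8 Ω
  Z3: Z = jωL = j·2513·0.0221 = 0 + j55.54 Ω
  Z4: Z = R = 82.2 Ω
  Z5: Z = R = 1000 Ω
  Z6: Z = jωL = j·2513·0.0611 = 0 + j153.6 Ω
Step 3 — Ladder network (open output): work backward from the far end, alternating series and parallel combinations. Z_in = 589.8 + j38.22 Ω = 591.1∠3.7° Ω.
Step 4 — Source phasor: V = 7.23∠30.0° V = 6.261 + j3.615 V.
Step 5 — Ohm's law: I = V / Z_total = (6.261 + j3.615) / (589.8 + j38.22) = 0.01097 + j0.005418 A.
Step 6 — Convert to polar: |I| = 0.01223 A, ∠I = 26.3°.

I = 0.01223∠26.3° A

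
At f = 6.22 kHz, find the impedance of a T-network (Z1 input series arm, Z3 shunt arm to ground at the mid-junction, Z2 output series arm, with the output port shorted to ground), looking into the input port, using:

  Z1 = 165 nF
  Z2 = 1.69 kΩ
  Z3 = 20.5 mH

Step 1 — Angular frequency: ω = 2π·f = 2π·6220 = 3.908e+04 rad/s.
Step 2 — Component impedances:
  Z1: Z = 1/(jωC) = -j/(ω·C) = 0 - j155.1 Ω
  Z2: Z = R = 1690 Ω
  Z3: Z = jωL = j·3.908e+04·0.0205 = 0 + j801.2 Ω
Step 3 — With the output port shorted to ground, the output series arm Z2 runs from the junction to ground; the shunt arm Z3 also runs from the junction to ground. They appear in parallel: Z3 || Z2 = 310.1 + j654.2 Ω.
Step 4 — Series with input arm Z1: Z_in = Z1 + (Z3 || Z2) = 310.1 + j499.1 Ω = 587.6∠58.1° Ω.

Z = 310.1 + j499.1 Ω = 587.6∠58.1° Ω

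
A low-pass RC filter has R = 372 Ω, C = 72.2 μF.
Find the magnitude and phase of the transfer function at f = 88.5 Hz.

Step 1 — Angular frequency: ω = 2π·88.5 = 556.1 rad/s.
Step 2 — Transfer function: H(jω) = 1/(1 + jωRC).
Step 3 — Denominator: 1 + jωRC = 1 + j·556.1·372·7.22e-05 = 1 + j14.93.
Step 4 — H = 0.004463 - j0.06666.
Step 5 — Magnitude: |H| = 0.06681 (-23.5 dB); phase: φ = -86.2°.

|H| = 0.06681 (-23.5 dB), φ = -86.2°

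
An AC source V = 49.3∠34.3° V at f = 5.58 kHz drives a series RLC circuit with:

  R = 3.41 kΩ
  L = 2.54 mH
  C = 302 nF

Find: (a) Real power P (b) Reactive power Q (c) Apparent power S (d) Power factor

Step 1 — Angular frequency: ω = 2π·f = 2π·5580 = 3.506e+04 rad/s.
Step 2 — Component impedances:
  R: Z = R = 3410 Ω
  L: Z = jωL = j·3.506e+04·0.00254 = 0 + j89.05 Ω
  C: Z = 1/(jωC) = -j/(ω·C) = 0 - j94.45 Ω
Step 3 — Series combination: Z_total = R + L + C = 3410 - j5.392 Ω = 3410∠-0.1° Ω.
Step 4 — Source phasor: V = 49.3∠34.3° V = 40.73 + j27.78 V.
Step 5 — Current: I = V / Z = 0.01193 + j0.008166 A = 0.01446∠34.4° A.
Step 6 — Complex power: S = V·I* = 0.7128 - j0.001127 VA.
Step 7 — Real power: P = Re(S) = 0.7128 W.
Step 8 — Reactive power: Q = Im(S) = -0.001127 VAR.
Step 9 — Apparent power: |S| = 0.7128 VA.
Step 10 — Power factor: PF = P/|S| = 1 (leading).

(a) P = 0.7128 W  (b) Q = -0.001127 VAR  (c) S = 0.7128 VA  (d) PF = 1 (leading)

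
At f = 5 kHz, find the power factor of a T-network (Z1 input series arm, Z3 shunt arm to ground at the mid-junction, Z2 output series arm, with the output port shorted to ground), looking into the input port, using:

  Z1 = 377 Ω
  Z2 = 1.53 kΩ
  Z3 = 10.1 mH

Step 1 — Angular frequency: ω = 2π·f = 2π·5000 = 3.142e+04 rad/s.
Step 2 — Component impedances:
  Z1: Z = R = 377 Ω
  Z2: Z = R = 1530 Ω
  Z3: Z = jωL = j·3.142e+04·0.0101 = 0 + j317.3 Ω
Step 3 — With the output port shorted to ground, the output series arm Z2 runs from the junction to ground; the shunt arm Z3 also runs from the junction to ground. They appear in parallel: Z3 || Z2 = 63.09 + j304.2 Ω.
Step 4 — Series with input arm Z1: Z_in = Z1 + (Z3 || Z2) = 440.1 + j304.2 Ω = 535∠34.7° Ω.
Step 5 — Power factor: PF = cos(φ) = Re(Z)/|Z| = 440.1/535 = 0.8226.
Step 6 — Type: Im(Z) = 304.2 ⇒ lagging (phase φ = 34.7°).

PF = 0.8226 (lagging, φ = 34.7°)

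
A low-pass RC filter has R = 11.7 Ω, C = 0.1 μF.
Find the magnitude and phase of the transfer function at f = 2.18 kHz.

Step 1 — Angular frequency: ω = 2π·2180 = 1.37e+04 rad/s.
Step 2 — Transfer function: H(jω) = 1/(1 + jωRC).
Step 3 — Denominator: 1 + jωRC = 1 + j·1.37e+04·11.7·1e-07 = 1 + j0.01603.
Step 4 — H = 0.9997 - j0.01602.
Step 5 — Magnitude: |H| = 0.9999 (-0.0 dB); phase: φ = -0.9°.

|H| = 0.9999 (-0.0 dB), φ = -0.9°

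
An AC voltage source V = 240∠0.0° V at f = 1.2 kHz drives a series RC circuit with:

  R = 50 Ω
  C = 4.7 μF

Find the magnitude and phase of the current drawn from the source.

Step 1 — Angular frequency: ω = 2π·f = 2π·1200 = 7540 rad/s.
Step 2 — Component impedances:
  R: Z = R = 50 Ω
  C: Z = 1/(jωC) = -j/(ω·C) = 0 - j28.22 Ω
Step 3 — Series combination: Z_total = R + C = 50 - j28.22 Ω = 57.41∠-29.4° Ω.
Step 4 — Source phasor: V = 240∠0.0° V = 240 V.
Step 5 — Ohm's law: I = V / Z_total = (240) / (50 - j28.22) = 3.64 + j2.055 A.
Step 6 — Convert to polar: |I| = 4.18 A, ∠I = 29.4°.

I = 4.18∠29.4° A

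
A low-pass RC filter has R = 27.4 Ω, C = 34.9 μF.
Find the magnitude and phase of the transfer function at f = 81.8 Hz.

Step 1 — Angular frequency: ω = 2π·81.8 = 514 rad/s.
Step 2 — Transfer function: H(jω) = 1/(1 + jωRC).
Step 3 — Denominator: 1 + jωRC = 1 + j·514·27.4·3.49e-05 = 1 + j0.4915.
Step 4 — H = 0.8054 - j0.3959.
Step 5 — Magnitude: |H| = 0.8975 (-0.9 dB); phase: φ = -26.2°.

|H| = 0.8975 (-0.9 dB), φ = -26.2°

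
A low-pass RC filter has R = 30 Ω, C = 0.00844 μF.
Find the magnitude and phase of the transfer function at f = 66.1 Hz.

Step 1 — Angular frequency: ω = 2π·66.1 = 415.3 rad/s.
Step 2 — Transfer function: H(jω) = 1/(1 + jωRC).
Step 3 — Denominator: 1 + jωRC = 1 + j·415.3·30·8.44e-09 = 1 + j0.0001052.
Step 4 — H = 1 - j0.0001052.
Step 5 — Magnitude: |H| = 1 (-0.0 dB); phase: φ = -0.0°.

|H| = 1 (-0.0 dB), φ = -0.0°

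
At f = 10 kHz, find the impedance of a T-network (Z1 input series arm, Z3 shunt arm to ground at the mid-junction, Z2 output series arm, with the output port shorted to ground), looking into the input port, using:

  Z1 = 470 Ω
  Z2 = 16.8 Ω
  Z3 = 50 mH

Step 1 — Angular frequency: ω = 2π·f = 2π·1e+04 = 6.283e+04 rad/s.
Step 2 — Component impedances:
  Z1: Z = R = 470 Ω
  Z2: Z = R = 16.8 Ω
  Z3: Z = jωL = j·6.283e+04·0.05 = 0 + j3142 Ω
Step 3 — With the output port shorted to ground, the output series arm Z2 runs from the junction to ground; the shunt arm Z3 also runs from the junction to ground. They appear in parallel: Z3 || Z2 = 16.8 + j0.08984 Ω.
Step 4 — Series with input arm Z1: Z_in = Z1 + (Z3 || Z2) = 486.8 + j0.08984 Ω = 486.8∠0.0° Ω.

Z = 486.8 + j0.08984 Ω = 486.8∠0.0° Ω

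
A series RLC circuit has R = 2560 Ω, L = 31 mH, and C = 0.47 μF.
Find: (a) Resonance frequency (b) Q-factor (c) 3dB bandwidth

Step 1 — Resonance: ω₀ = 1/√(LC) = 1/√(0.031·4.7e-07) = 8285 rad/s.
Step 2 — f₀ = ω₀/(2π) = 1319 Hz.
Step 3 — Series Q: Q = ω₀L/R = 8285·0.031/2560 = 0.1003.
Step 4 — Bandwidth: Δω = ω₀/Q = 8.258e+04 rad/s; BW = Δω/(2π) = 1.314e+04 Hz.

(a) f₀ = 1319 Hz  (b) Q = 0.1003  (c) BW = 1.314e+04 Hz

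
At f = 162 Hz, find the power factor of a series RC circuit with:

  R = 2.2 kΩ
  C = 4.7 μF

Step 1 — Angular frequency: ω = 2π·f = 2π·162 = 1018 rad/s.
Step 2 — Component impedances:
  R: Z = R = 2200 Ω
  C: Z = 1/(jωC) = -j/(ω·C) = 0 - j209 Ω
Step 3 — Series combination: Z_total = R + C = 2200 - j209 Ω = 2210∠-5.4° Ω.
Step 4 — Power factor: PF = cos(φ) = Re(Z)/|Z| = 2200/2210 = 0.9955.
Step 5 — Type: Im(Z) = -209 ⇒ leading (phase φ = -5.4°).

PF = 0.9955 (leading, φ = -5.4°)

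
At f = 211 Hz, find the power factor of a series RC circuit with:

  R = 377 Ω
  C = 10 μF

Step 1 — Angular frequency: ω = 2π·f = 2π·211 = 1326 rad/s.
Step 2 — Component impedances:
  R: Z = R = 377 Ω
  C: Z = 1/(jωC) = -j/(ω·C) = 0 - j75.43 Ω
Step 3 — Series combination: Z_total = R + C = 377 - j75.43 Ω = 384.5∠-11.3° Ω.
Step 4 — Power factor: PF = cos(φ) = Re(Z)/|Z| = 377/384.47 = 0.9806.
Step 5 — Type: Im(Z) = -75.43 ⇒ leading (phase φ = -11.3°).

PF = 0.9806 (leading, φ = -11.3°)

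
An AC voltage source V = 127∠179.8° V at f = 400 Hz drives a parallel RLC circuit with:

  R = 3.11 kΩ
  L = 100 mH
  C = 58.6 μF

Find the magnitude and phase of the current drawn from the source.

Step 1 — Angular frequency: ω = 2π·f = 2π·400 = 2513 rad/s.
Step 2 — Component impedances:
  R: Z = R = 3110 Ω
  L: Z = jωL = j·2513·0.1 = 0 + j251.3 Ω
  C: Z = 1/(jωC) = -j/(ω·C) = 0 - j6.79 Ω
Step 3 — Parallel combination: 1/Z_total = 1/R + 1/L + 1/C; Z_total = 0.01566 - j6.978 Ω = 6.978∠-89.9° Ω.
Step 4 — Source phasor: V = 127∠179.8° V = -127 + j0.4433 V.
Step 5 — Ohm's law: I = V / Z_total = (-127 + j0.4433) / (0.01566 - j6.978) = -0.1044 - j18.2 A.
Step 6 — Convert to polar: |I| = 18.2 A, ∠I = -90.3°.

I = 18.2∠-90.3° A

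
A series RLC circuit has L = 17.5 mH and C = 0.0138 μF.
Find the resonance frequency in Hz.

Step 1 — Resonance condition Im(Z)=0 gives ω₀ = 1/√(LC).
Step 2 — ω₀ = 1/√(0.0175·1.38e-08) = 6.435e+04 rad/s.
Step 3 — f₀ = ω₀/(2π) = 1.024e+04 Hz.

f₀ = 1.024e+04 Hz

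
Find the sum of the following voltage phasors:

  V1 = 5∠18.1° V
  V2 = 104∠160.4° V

Step 1 — Convert each phasor to rectangular form:
  V1 = 5·(cos(18.1°) + j·sin(18.1°)) = 4.753 + j1.553 V
  V2 = 104·(cos(160.4°) + j·sin(160.4°)) = -97.97 + j34.89 V
Step 2 — Sum components: V_total = -93.22 + j36.44 V.
Step 3 — Convert to polar: |V_total| = 100.1 V, ∠V_total = 158.6°.

V_total = 100.1∠158.6° V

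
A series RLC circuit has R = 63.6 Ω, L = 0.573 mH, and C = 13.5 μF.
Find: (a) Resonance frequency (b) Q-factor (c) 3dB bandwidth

Step 1 — Resonance: ω₀ = 1/√(LC) = 1/√(0.000573·1.35e-05) = 1.137e+04 rad/s.
Step 2 — f₀ = ω₀/(2π) = 1810 Hz.
Step 3 — Series Q: Q = ω₀L/R = 1.137e+04·0.000573/63.6 = 0.1024.
Step 4 — Bandwidth: Δω = ω₀/Q = 1.11e+05 rad/s; BW = Δω/(2π) = 1.767e+04 Hz.

(a) f₀ = 1810 Hz  (b) Q = 0.1024  (c) BW = 1.767e+04 Hz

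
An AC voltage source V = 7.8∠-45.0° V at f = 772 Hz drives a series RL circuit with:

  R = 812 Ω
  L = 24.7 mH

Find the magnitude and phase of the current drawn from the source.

Step 1 — Angular frequency: ω = 2π·f = 2π·772 = 4851 rad/s.
Step 2 — Component impedances:
  R: Z = R = 812 Ω
  L: Z = jωL = j·4851·0.0247 = 0 + j119.8 Ω
Step 3 — Series combination: Z_total = R + L = 812 + j119.8 Ω = 820.8∠8.4° Ω.
Step 4 — Source phasor: V = 7.8∠-45.0° V = 5.515 - j5.515 V.
Step 5 — Ohm's law: I = V / Z_total = (5.515 - j5.515) / (812 + j119.8) = 0.005667 - j0.007629 A.
Step 6 — Convert to polar: |I| = 0.009503 A, ∠I = -53.4°.

I = 0.009503∠-53.4° A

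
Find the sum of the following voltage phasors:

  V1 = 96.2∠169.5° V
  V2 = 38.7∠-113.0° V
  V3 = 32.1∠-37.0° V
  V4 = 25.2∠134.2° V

Step 1 — Convert each phasor to rectangular form:
  V1 = 96.2·(cos(169.5°) + j·sin(169.5°)) = -94.59 + j17.53 V
  V2 = 38.7·(cos(-113.0°) + j·sin(-113.0°)) = -15.12 - j35.62 V
  V3 = 32.1·(cos(-37.0°) + j·sin(-37.0°)) = 25.64 - j19.32 V
  V4 = 25.2·(cos(134.2°) + j·sin(134.2°)) = -17.57 + j18.07 V
Step 2 — Sum components: V_total = -101.6 - j19.34 V.
Step 3 — Convert to polar: |V_total| = 103.5 V, ∠V_total = -169.2°.

V_total = 103.5∠-169.2° V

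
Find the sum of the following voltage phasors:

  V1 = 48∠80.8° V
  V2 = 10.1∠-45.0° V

Step 1 — Convert each phasor to rectangular form:
  V1 = 48·(cos(80.8°) + j·sin(80.8°)) = 7.674 + j47.38 V
  V2 = 10.1·(cos(-45.0°) + j·sin(-45.0°)) = 7.142 - j7.142 V
Step 2 — Sum components: V_total = 14.82 + j40.24 V.
Step 3 — Convert to polar: |V_total| = 42.88 V, ∠V_total = 69.8°.

V_total = 42.88∠69.8° V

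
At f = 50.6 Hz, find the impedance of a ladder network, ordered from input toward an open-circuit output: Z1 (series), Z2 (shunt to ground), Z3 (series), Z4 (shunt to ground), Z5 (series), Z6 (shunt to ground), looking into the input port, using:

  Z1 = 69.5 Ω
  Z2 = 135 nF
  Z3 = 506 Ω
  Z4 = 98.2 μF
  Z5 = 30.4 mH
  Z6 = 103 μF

Step 1 — Angular frequency: ω = 2π·f = 2π·50.6 = 317.9 rad/s.
Step 2 — Component impedances:
  Z1: Z = R = 69.5 Ω
  Z2: Z = 1/(jωC) = -j/(ω·C) = 0 - j2.33e+04 Ω
  Z3: Z = R = 506 Ω
  Z4: Z = 1/(jωC) = -j/(ω·C) = 0 - j32.03 Ω
  Z5: Z = jωL = j·317.9·0.0304 = 0 + j9.665 Ω
  Z6: Z = 1/(jωC) = -j/(ω·C) = 0 - j30.54 Ω
Step 3 — Ladder network (open output): work backward from the far end, alternating series and parallel combinations. Z_in = 574.7 - j23.6 Ω = 575.2∠-2.4° Ω.

Z = 574.7 - j23.6 Ω = 575.2∠-2.4° Ω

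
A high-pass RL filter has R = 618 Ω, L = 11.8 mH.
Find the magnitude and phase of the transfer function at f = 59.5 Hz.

Step 1 — Angular frequency: ω = 2π·59.5 = 373.8 rad/s.
Step 2 — Transfer function: H(jω) = jωL/(R + jωL).
Step 3 — Numerator jωL = j·4.411; denominator R + jωL = 618 + j4.411.
Step 4 — H = 5.095e-05 + j0.007138.
Step 5 — Magnitude: |H| = 0.007138 (-42.9 dB); phase: φ = 89.6°.

|H| = 0.007138 (-42.9 dB), φ = 89.6°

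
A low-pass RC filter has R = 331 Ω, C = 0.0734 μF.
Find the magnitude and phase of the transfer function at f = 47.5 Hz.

Step 1 — Angular frequency: ω = 2π·47.5 = 298.5 rad/s.
Step 2 — Transfer function: H(jω) = 1/(1 + jωRC).
Step 3 — Denominator: 1 + jωRC = 1 + j·298.5·331·7.34e-08 = 1 + j0.007251.
Step 4 — H = 0.9999 - j0.007251.
Step 5 — Magnitude: |H| = 1 (-0.0 dB); phase: φ = -0.4°.

|H| = 1 (-0.0 dB), φ = -0.4°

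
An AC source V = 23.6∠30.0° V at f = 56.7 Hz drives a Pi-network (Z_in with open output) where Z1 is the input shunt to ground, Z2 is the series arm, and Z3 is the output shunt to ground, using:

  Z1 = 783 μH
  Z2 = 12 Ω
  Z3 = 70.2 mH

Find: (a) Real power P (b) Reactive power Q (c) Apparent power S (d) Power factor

Step 1 — Angular frequency: ω = 2π·f = 2π·56.7 = 356.3 rad/s.
Step 2 — Component impedances:
  Z1: Z = jωL = j·356.3·0.000783 = 0 + j0.2789 Ω
  Z2: Z = R = 12 Ω
  Z3: Z = jωL = j·356.3·0.0702 = 0 + j25.01 Ω
Step 3 — With open output, the series arm Z2 and the output shunt Z3 appear in series to ground: Z2 + Z3 = 12 + j25.01 Ω.
Step 4 — Parallel with input shunt Z1: Z_in = Z1 || (Z2 + Z3) = 0.001192 + j0.2764 Ω = 0.2764∠89.8° Ω.
Step 5 — Source phasor: V = 23.6∠30.0° V = 20.44 + j11.8 V.
Step 6 — Current: I = V / Z = 43 - j73.75 A = 85.37∠-59.8° A.
Step 7 — Complex power: S = V·I* = 8.686 + j2015 VA.
Step 8 — Real power: P = Re(S) = 8.686 W.
Step 9 — Reactive power: Q = Im(S) = 2015 VAR.
Step 10 — Apparent power: |S| = 2015 VA.
Step 11 — Power factor: PF = P/|S| = 0.004311 (lagging).

(a) P = 8.686 W  (b) Q = 2015 VAR  (c) S = 2015 VA  (d) PF = 0.004311 (lagging)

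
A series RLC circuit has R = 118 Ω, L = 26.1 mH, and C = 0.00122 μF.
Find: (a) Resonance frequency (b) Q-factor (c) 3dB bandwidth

Step 1 — Resonance: ω₀ = 1/√(LC) = 1/√(0.0261·1.22e-09) = 1.772e+05 rad/s.
Step 2 — f₀ = ω₀/(2π) = 2.82e+04 Hz.
Step 3 — Series Q: Q = ω₀L/R = 1.772e+05·0.0261/118 = 39.2.
Step 4 — Bandwidth: Δω = ω₀/Q = 4521 rad/s; BW = Δω/(2π) = 719.6 Hz.

(a) f₀ = 2.82e+04 Hz  (b) Q = 39.2  (c) BW = 719.6 Hz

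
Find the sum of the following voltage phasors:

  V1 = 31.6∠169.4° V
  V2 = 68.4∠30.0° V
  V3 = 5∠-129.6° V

Step 1 — Convert each phasor to rectangular form:
  V1 = 31.6·(cos(169.4°) + j·sin(169.4°)) = -31.06 + j5.813 V
  V2 = 68.4·(cos(30.0°) + j·sin(30.0°)) = 59.24 + j34.2 V
  V3 = 5·(cos(-129.6°) + j·sin(-129.6°)) = -3.187 - j3.853 V
Step 2 — Sum components: V_total = 24.99 + j36.16 V.
Step 3 — Convert to polar: |V_total| = 43.95 V, ∠V_total = 55.4°.

V_total = 43.95∠55.4° V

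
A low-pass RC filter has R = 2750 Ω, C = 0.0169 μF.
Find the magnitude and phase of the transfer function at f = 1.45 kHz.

Step 1 — Angular frequency: ω = 2π·1450 = 9111 rad/s.
Step 2 — Transfer function: H(jω) = 1/(1 + jωRC).
Step 3 — Denominator: 1 + jωRC = 1 + j·9111·2750·1.69e-08 = 1 + j0.4234.
Step 4 — H = 0.848 - j0.359.
Step 5 — Magnitude: |H| = 0.9209 (-0.7 dB); phase: φ = -22.9°.

|H| = 0.9209 (-0.7 dB), φ = -22.9°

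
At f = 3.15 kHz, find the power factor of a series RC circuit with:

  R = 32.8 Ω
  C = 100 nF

Step 1 — Angular frequency: ω = 2π·f = 2π·3150 = 1.979e+04 rad/s.
Step 2 — Component impedances:
  R: Z = R = 32.8 Ω
  C: Z = 1/(jωC) = -j/(ω·C) = 0 - j505.3 Ω
Step 3 — Series combination: Z_total = R + C = 32.8 - j505.3 Ω = 506.3∠-86.3° Ω.
Step 4 — Power factor: PF = cos(φ) = Re(Z)/|Z| = 32.8/506.3 = 0.06478.
Step 5 — Type: Im(Z) = -505.3 ⇒ leading (phase φ = -86.3°).

PF = 0.06478 (leading, φ = -86.3°)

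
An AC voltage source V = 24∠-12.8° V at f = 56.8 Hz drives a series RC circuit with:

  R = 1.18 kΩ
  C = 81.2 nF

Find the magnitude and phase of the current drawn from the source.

Step 1 — Angular frequency: ω = 2π·f = 2π·56.8 = 356.9 rad/s.
Step 2 — Component impedances:
  R: Z = R = 1180 Ω
  C: Z = 1/(jωC) = -j/(ω·C) = 0 - j3.451e+04 Ω
Step 3 — Series combination: Z_total = R + C = 1180 - j3.451e+04 Ω = 3.453e+04∠-88.0° Ω.
Step 4 — Source phasor: V = 24∠-12.8° V = 23.4 - j5.317 V.
Step 5 — Ohm's law: I = V / Z_total = (23.4 - j5.317) / (1180 - j3.451e+04) = 0.0001771 + j0.0006722 A.
Step 6 — Convert to polar: |I| = 0.0006951 A, ∠I = 75.2°.

I = 0.0006951∠75.2° A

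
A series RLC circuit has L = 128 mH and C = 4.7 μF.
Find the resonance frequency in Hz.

Step 1 — Resonance condition Im(Z)=0 gives ω₀ = 1/√(LC).
Step 2 — ω₀ = 1/√(0.128·4.7e-06) = 1289 rad/s.
Step 3 — f₀ = ω₀/(2π) = 205.2 Hz.

f₀ = 205.2 Hz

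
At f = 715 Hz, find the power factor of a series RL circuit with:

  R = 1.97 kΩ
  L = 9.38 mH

Step 1 — Angular frequency: ω = 2π·f = 2π·715 = 4492 rad/s.
Step 2 — Component impedances:
  R: Z = R = 1970 Ω
  L: Z = jωL = j·4492·0.00938 = 0 + j42.14 Ω
Step 3 — Series combination: Z_total = R + L = 1970 + j42.14 Ω = 1970∠1.2° Ω.
Step 4 — Power factor: PF = cos(φ) = Re(Z)/|Z| = 1970/1970.45 = 0.9998.
Step 5 — Type: Im(Z) = 42.14 ⇒ lagging (phase φ = 1.2°).

PF = 0.9998 (lagging, φ = 1.2°)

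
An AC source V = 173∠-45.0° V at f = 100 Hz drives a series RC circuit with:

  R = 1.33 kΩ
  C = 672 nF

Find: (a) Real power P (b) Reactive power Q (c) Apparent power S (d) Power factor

Step 1 — Angular frequency: ω = 2π·f = 2π·100 = 628.3 rad/s.
Step 2 — Component impedances:
  R: Z = R = 1330 Ω
  C: Z = 1/(jωC) = -j/(ω·C) = 0 - j2368 Ω
Step 3 — Series combination: Z_total = R + C = 1330 - j2368 Ω = 2716∠-60.7° Ω.
Step 4 — Source phasor: V = 173∠-45.0° V = 122.3 - j122.3 V.
Step 5 — Current: I = V / Z = 0.06132 + j0.01722 A = 0.06369∠15.7° A.
Step 6 — Complex power: S = V·I* = 5.395 - j9.607 VA.
Step 7 — Real power: P = Re(S) = 5.395 W.
Step 8 — Reactive power: Q = Im(S) = -9.607 VAR.
Step 9 — Apparent power: |S| = 11.02 VA.
Step 10 — Power factor: PF = P/|S| = 0.4896 (leading).

(a) P = 5.395 W  (b) Q = -9.607 VAR  (c) S = 11.02 VA  (d) PF = 0.4896 (leading)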